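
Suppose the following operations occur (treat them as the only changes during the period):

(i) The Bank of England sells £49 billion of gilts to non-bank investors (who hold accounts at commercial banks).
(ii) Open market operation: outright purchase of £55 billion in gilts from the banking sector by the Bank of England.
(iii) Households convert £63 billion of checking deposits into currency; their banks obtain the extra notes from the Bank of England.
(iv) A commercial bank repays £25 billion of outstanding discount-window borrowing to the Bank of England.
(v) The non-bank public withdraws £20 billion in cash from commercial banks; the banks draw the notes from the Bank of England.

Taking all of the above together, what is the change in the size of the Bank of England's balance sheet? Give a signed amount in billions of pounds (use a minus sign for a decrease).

Bank of England balance sheet:
  Assets:      Securities +£6B, Loans to banks −£25B
  Liabilities: Bank reserves −£102B, Currency in circulation +£83B
Commercial banking system:
  Assets:      Reserves at CB −£102B, Securities −£55B
  Liabilities: Checkable deposits −£132B, Borrowings from CB −£25B
Change in total Bank of England assets = -£19 billion.

-£19 billion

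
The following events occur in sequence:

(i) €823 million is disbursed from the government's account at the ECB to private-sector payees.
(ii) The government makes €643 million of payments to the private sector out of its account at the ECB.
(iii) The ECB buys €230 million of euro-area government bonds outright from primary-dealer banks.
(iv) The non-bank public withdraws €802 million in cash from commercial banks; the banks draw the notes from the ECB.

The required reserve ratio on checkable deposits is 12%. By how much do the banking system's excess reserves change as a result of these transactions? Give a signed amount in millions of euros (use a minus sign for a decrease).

+€814.32 million

Government spending €823 million: reserves +€823M, deposits +€823M.
Government spending €643 million: reserves +€643M, deposits +€643M.
OMO purchase (from banks) €230 million: reserves +€230M, deposits 0.
Currency withdrawal €802 million: reserves −€802M, deposits −€802M.
Totals: Δreserves = +€894M, Δdeposits = +€664M.
Δrequired reserves = 12% × +€664M = +€79.68M.
Δexcess reserves = Δreserves − Δrequired = +€894M − (+€79.68M) = +€814.32 million.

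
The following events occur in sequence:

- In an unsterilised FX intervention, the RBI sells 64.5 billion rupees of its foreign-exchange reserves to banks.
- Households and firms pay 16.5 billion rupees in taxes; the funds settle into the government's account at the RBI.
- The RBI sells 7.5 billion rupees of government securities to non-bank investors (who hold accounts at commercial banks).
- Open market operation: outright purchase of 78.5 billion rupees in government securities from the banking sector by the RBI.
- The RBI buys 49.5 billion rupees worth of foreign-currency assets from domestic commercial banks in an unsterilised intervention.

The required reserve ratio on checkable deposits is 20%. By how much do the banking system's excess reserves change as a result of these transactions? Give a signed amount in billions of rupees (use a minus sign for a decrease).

FX sale 64.5 billion rupees: reserves −64.5B, deposits 0.
Government account inflow 16.5 billion rupees: reserves −16.5B, deposits −16.5B.
Asset sale (to non-banks) 7.5 billion rupees: reserves −7.5B, deposits −7.5B.
OMO purchase (from banks) 78.5 billion rupees: reserves +78.5B, deposits 0.
FX purchase 49.5 billion rupees: reserves +49.5B, deposits 0.
Totals: Δreserves = +39.5B, Δdeposits = −24B.
Δrequired reserves = 20% × −24B = −4.8B.
Δexcess reserves = Δreserves − Δrequired = +39.5B − (−4.8B) = +44.3 billion.

+44.3 billion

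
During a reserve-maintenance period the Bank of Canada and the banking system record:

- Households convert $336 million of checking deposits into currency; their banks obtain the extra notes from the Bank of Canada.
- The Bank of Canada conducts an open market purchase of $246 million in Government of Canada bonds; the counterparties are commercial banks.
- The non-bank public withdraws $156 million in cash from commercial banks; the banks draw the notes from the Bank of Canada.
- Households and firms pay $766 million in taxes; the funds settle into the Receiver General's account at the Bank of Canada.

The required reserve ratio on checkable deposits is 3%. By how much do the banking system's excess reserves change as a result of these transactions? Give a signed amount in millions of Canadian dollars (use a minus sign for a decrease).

-$974.26 million

Currency withdrawal $336 million: reserves −$336M, deposits −$336M.
OMO purchase (from banks) $246 million: reserves +$246M, deposits 0.
Currency withdrawal $156 million: reserves −$156M, deposits −$156M.
Government account inflow $766 million: reserves −$766M, deposits −$766M.
Totals: Δreserves = −$1012M, Δdeposits = −$1258M.
Δrequired reserves = 3% × −$1258M = −$37.74M.
Δexcess reserves = Δreserves − Δrequired = −$1012M − (−$37.74M) = -$974.26 million.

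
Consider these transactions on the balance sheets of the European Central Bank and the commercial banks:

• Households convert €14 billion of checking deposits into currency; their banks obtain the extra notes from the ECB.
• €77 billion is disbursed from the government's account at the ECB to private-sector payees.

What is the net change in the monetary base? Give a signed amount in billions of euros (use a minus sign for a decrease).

+€77 billion

ECB balance sheet:
  Assets:      no change
  Liabilities: Bank reserves +€63B, Currency in circulation +€14B, Government deposits −€77B
Commercial banking system:
  Assets:      Reserves at CB +€63B
  Liabilities: Checkable deposits +€63B
Monetary base = currency + reserves: +€14B + (+€63B) = +€77 billion.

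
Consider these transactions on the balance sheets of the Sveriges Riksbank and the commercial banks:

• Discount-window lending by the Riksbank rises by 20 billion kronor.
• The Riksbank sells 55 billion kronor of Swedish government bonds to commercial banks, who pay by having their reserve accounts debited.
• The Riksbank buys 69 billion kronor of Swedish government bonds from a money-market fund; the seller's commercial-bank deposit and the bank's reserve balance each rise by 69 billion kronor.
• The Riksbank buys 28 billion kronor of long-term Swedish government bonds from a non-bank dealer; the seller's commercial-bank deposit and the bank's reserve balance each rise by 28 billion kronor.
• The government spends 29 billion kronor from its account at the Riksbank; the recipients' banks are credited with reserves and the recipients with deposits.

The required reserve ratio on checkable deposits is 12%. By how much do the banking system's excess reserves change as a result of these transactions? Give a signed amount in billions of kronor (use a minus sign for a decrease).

Discount-window loan 20 billion kronor: reserves +20B, deposits 0.
OMO sale (to banks) 55 billion kronor: reserves −55B, deposits 0.
Asset purchase (from non-banks) 69 billion kronor: reserves +69B, deposits +69B.
Asset purchase (from non-banks) 28 billion kronor: reserves +28B, deposits +28B.
Government spending 29 billion kronor: reserves +29B, deposits +29B.
Totals: Δreserves = +91B, Δdeposits = +126B.
Δrequired reserves = 12% × +126B = +15.12B.
Δexcess reserves = Δreserves − Δrequired = +91B − (+15.12B) = +75.88 billion.

+75.88 billion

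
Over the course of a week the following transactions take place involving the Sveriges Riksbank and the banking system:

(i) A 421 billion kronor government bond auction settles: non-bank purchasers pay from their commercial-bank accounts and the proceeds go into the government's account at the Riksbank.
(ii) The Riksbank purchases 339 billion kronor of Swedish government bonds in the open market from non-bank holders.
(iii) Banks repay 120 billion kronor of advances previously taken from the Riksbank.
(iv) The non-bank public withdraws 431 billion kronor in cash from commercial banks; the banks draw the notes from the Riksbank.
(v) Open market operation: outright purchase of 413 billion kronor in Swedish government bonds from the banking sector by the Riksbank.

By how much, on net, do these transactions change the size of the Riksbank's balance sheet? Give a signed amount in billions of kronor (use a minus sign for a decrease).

+632 billion

Government account inflow 421 billion kronor: only the composition of liabilities changes → 0.
Asset purchase (from non-banks) 339 billion kronor: a Riksbank asset is acquired → +339B.
Discount-window repayment 120 billion kronor: a Riksbank asset is shed → −120B.
Currency withdrawal 431 billion kronor: only the composition of liabilities changes → 0.
OMO purchase (from banks) 413 billion kronor: a Riksbank asset is acquired → +413B.
Net: 0 + 339 − 120 + 0 + 413 = +632 billion.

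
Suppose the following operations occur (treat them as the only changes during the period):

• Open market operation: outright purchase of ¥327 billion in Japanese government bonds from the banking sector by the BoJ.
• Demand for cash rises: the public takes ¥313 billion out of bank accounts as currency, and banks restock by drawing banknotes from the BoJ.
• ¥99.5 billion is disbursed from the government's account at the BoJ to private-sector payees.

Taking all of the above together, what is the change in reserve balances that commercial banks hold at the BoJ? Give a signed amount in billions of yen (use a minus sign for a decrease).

OMO purchase (from banks) ¥327 billion: the BoJ pays by crediting reserve accounts → +¥327B.
Currency withdrawal ¥313 billion: banks swap reserves for currency → −¥313B.
Government spending ¥99.5 billion: government payments flow into bank reserve accounts → +¥99.5B.
Net: 327 − 313 + 99.5 = +¥113.5 billion.

+¥113.5 billion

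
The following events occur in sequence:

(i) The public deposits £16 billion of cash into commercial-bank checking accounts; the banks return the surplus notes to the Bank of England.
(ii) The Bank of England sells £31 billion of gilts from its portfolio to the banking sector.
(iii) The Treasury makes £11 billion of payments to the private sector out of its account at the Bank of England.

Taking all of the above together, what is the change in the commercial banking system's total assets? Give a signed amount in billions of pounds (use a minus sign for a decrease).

Currency deposit £16 billion: bank balance sheets expand → +£16B.
OMO sale (to banks) £31 billion: just an asset swap on bank balance sheets → 0.
Government spending £11 billion: bank balance sheets expand → +£11B.
Net: 16 + 0 + 11 = +£27 billion.

+£27 billion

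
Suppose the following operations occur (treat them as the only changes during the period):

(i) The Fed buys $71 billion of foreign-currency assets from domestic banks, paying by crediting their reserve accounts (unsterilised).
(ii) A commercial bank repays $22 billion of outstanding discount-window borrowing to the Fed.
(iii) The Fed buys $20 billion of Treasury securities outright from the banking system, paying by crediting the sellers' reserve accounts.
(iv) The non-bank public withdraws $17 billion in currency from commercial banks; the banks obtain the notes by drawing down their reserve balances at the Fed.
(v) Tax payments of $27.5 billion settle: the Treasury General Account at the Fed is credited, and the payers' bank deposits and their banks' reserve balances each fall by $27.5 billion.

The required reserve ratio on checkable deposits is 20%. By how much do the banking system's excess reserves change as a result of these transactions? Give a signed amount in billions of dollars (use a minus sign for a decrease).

FX purchase $71 billion: reserves +$71B, deposits 0.
Discount-window repayment $22 billion: reserves −$22B, deposits 0.
OMO purchase (from banks) $20 billion: reserves +$20B, deposits 0.
Currency withdrawal $17 billion: reserves −$17B, deposits −$17B.
Government account inflow $27.5 billion: reserves −$27.5B, deposits −$27.5B.
Totals: Δreserves = +$24.5B, Δdeposits = −$44.5B.
Δrequired reserves = 20% × −$44.5B = −$8.9B.
Δexcess reserves = Δreserves − Δrequired = +$24.5B − (−$8.9B) = +$33.4 billion.

+$33.4 billion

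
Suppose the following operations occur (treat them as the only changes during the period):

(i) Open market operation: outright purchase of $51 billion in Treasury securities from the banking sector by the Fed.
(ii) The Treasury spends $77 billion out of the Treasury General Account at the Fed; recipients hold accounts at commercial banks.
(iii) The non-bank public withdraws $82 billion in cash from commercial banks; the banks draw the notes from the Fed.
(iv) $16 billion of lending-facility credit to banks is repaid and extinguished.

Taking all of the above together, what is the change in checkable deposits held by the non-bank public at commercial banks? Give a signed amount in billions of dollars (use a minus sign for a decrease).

Fed balance sheet:
  Assets:      Securities +$51B, Loans to banks −$16B
  Liabilities: Bank reserves +$30B, Currency in circulation +$82B, Government deposits −$77B
Commercial banking system:
  Assets:      Reserves at CB +$30B, Securities −$51B
  Liabilities: Checkable deposits −$5B, Borrowings from CB −$16B
So the change in checkable deposits held by the non-bank public at commercial banks is -$5 billion.

-$5 billion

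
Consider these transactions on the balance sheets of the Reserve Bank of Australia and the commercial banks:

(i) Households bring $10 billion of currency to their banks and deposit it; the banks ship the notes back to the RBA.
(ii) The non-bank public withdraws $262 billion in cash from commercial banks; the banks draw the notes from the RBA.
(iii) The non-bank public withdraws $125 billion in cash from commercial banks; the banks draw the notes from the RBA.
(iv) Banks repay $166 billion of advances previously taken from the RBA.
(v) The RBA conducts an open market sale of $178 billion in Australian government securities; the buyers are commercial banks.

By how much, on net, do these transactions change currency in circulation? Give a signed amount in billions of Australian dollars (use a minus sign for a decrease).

+$377 billion

RBA balance sheet:
  Assets:      Securities −$178B, Loans to banks −$166B
  Liabilities: Bank reserves −$721B, Currency in circulation +$377B
So the change in currency in circulation is +$377 billion.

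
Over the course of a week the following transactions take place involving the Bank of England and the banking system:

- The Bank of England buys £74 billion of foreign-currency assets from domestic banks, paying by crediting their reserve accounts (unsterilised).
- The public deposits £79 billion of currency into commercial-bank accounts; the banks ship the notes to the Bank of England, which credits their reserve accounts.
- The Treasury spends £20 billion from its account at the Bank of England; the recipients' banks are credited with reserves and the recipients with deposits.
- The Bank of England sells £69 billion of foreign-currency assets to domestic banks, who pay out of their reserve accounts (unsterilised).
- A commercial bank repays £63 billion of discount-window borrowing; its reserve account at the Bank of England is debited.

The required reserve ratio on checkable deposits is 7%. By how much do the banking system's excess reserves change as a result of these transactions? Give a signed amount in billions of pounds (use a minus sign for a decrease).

+£34.07 billion

FX purchase £74 billion: reserves +£74B, deposits 0.
Currency deposit £79 billion: reserves +£79B, deposits +£79B.
Government spending £20 billion: reserves +£20B, deposits +£20B.
FX sale £69 billion: reserves −£69B, deposits 0.
Discount-window repayment £63 billion: reserves −£63B, deposits 0.
Totals: Δreserves = +£41B, Δdeposits = +£99B.
Δrequired reserves = 7% × +£99B = +£6.93B.
Δexcess reserves = Δreserves − Δrequired = +£41B − (+£6.93B) = +£34.07 billion.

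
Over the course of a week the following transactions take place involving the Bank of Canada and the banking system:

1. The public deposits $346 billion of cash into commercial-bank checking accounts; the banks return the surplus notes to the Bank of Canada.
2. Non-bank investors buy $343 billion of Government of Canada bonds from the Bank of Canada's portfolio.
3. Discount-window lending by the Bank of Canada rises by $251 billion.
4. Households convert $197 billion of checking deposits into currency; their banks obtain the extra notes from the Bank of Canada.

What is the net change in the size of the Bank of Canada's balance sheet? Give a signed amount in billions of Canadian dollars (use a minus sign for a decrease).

Bank of Canada balance sheet:
  Assets:      Securities −$343B, Loans to banks +$251B
  Liabilities: Bank reserves +$57B, Currency in circulation −$149B
Change in total Bank of Canada assets = -$92 billion.

-$92 billion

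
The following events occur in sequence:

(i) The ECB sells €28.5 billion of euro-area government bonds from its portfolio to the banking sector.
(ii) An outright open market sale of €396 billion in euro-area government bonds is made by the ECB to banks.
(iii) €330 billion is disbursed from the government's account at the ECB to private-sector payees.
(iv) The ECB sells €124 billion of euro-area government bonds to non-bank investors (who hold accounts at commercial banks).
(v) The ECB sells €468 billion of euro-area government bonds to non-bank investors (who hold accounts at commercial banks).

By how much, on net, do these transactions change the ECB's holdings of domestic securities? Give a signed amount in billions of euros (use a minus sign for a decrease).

OMO sale (to banks) €28.5 billion: securities removed from the ECB's portfolio → −€28.5B.
OMO sale (to banks) €396 billion: securities removed from the ECB's portfolio → −€396B.
Government spending €330 billion: the ECB's securities portfolio is untouched → 0.
Asset sale (to non-banks) €124 billion: securities removed from the ECB's portfolio → −€124B.
Asset sale (to non-banks) €468 billion: securities removed from the ECB's portfolio → −€468B.
Net: −28.5 − 396 + 0 − 124 − 468 = -€1016.5 billion.

-€1016.5 billion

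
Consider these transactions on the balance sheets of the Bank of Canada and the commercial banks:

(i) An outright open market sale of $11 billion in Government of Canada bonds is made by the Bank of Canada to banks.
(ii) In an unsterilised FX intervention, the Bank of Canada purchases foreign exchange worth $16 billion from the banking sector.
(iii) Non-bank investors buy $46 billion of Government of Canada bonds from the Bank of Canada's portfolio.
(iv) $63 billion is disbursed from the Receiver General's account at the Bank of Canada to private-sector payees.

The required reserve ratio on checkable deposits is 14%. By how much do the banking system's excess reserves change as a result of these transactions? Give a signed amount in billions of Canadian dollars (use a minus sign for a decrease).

+$19.62 billion

OMO sale (to banks) $11 billion: reserves −$11B, deposits 0.
FX purchase $16 billion: reserves +$16B, deposits 0.
Asset sale (to non-banks) $46 billion: reserves −$46B, deposits −$46B.
Government spending $63 billion: reserves +$63B, deposits +$63B.
Totals: Δreserves = +$22B, Δdeposits = +$17B.
Δrequired reserves = 14% × +$17B = +$2.38B.
Δexcess reserves = Δreserves − Δrequired = +$22B − (+$2.38B) = +$19.62 billion.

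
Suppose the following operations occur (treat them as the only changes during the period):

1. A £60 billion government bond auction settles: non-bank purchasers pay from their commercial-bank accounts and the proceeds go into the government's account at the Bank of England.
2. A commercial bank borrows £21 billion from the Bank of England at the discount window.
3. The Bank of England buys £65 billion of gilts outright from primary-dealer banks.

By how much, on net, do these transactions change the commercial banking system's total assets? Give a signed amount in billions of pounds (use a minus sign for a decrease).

-£39 billion

Government account inflow £60 billion: bank balance sheets shrink → −£60B.
Discount-window loan £21 billion: bank balance sheets expand → +£21B.
OMO purchase (from banks) £65 billion: just an asset swap on bank balance sheets → 0.
Net: −60 + 21 + 0 = -£39 billion.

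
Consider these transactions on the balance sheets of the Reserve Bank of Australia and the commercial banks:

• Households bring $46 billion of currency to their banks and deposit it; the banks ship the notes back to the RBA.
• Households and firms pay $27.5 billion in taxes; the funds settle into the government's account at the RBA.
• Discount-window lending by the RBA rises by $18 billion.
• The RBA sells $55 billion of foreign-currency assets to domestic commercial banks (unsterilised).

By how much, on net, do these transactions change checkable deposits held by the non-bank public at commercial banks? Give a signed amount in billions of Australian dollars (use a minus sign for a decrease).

RBA balance sheet:
  Assets:      Loans to banks +$18B, Foreign assets −$55B
  Liabilities: Bank reserves −$18.5B, Currency in circulation −$46B, Government deposits +$27.5B
Commercial banking system:
  Assets:      Reserves at CB −$18.5B, Foreign assets +$55B
  Liabilities: Checkable deposits +$18.5B, Borrowings from CB +$18B
So the change in checkable deposits held by the non-bank public at commercial banks is +$18.5 billion.

+$18.5 billion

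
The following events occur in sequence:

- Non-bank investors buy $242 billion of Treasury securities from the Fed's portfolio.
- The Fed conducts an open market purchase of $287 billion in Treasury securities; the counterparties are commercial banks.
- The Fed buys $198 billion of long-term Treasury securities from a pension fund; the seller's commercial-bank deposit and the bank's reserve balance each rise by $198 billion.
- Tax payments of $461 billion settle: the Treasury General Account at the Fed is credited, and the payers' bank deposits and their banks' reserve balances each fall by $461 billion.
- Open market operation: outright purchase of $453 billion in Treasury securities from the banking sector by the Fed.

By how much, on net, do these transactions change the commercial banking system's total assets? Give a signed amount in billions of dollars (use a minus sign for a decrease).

Asset sale (to non-banks) $242 billion: bank balance sheets shrink → −$242B.
OMO purchase (from banks) $287 billion: just an asset swap on bank balance sheets → 0.
Asset purchase (from non-banks) $198 billion: bank balance sheets expand → +$198B.
Government account inflow $461 billion: bank balance sheets shrink → −$461B.
OMO purchase (from banks) $453 billion: just an asset swap on bank balance sheets → 0.
Net: −242 + 0 + 198 − 461 + 0 = -$505 billion.

-$505 billion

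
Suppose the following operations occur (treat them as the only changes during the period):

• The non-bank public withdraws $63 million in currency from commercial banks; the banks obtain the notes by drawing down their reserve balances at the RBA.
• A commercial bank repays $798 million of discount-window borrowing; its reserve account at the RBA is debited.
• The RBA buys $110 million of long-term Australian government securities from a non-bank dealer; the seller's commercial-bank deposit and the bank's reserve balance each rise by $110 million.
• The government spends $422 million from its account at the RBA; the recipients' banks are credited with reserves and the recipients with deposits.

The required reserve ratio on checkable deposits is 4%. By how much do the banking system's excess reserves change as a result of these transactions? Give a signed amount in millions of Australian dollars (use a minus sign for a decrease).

-$347.76 million

Currency withdrawal $63 million: reserves −$63M, deposits −$63M.
Discount-window repayment $798 million: reserves −$798M, deposits 0.
Asset purchase (from non-banks) $110 million: reserves +$110M, deposits +$110M.
Government spending $422 million: reserves +$422M, deposits +$422M.
Totals: Δreserves = −$329M, Δdeposits = +$469M.
Δrequired reserves = 4% × +$469M = +$18.76M.
Δexcess reserves = Δreserves − Δrequired = −$329M − (+$18.76M) = -$347.76 million.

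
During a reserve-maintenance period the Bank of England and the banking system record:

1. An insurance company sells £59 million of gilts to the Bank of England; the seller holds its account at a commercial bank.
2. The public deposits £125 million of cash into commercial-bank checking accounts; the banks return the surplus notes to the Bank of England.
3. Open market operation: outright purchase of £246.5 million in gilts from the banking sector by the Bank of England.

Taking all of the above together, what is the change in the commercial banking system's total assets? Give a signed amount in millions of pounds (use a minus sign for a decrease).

Asset purchase (from non-banks) £59 million: bank balance sheets expand → +£59M.
Currency deposit £125 million: bank balance sheets expand → +£125M.
OMO purchase (from banks) £246.5 million: just an asset swap on bank balance sheets → 0.
Net: 59 + 125 + 0 = +£184 million.

+£184 million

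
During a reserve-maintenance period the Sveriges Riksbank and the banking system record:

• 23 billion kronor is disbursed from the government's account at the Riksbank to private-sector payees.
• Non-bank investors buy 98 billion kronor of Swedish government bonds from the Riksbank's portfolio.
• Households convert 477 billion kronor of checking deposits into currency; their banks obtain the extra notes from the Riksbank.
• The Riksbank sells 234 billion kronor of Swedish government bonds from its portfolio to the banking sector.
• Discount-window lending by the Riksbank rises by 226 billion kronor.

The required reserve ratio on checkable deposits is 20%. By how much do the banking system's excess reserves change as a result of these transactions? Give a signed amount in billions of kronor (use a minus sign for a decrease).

-449.6 billion

Government spending 23 billion kronor: reserves +23B, deposits +23B.
Asset sale (to non-banks) 98 billion kronor: reserves −98B, deposits −98B.
Currency withdrawal 477 billion kronor: reserves −477B, deposits −477B.
OMO sale (to banks) 234 billion kronor: reserves −234B, deposits 0.
Discount-window loan 226 billion kronor: reserves +226B, deposits 0.
Totals: Δreserves = −560B, Δdeposits = −552B.
Δrequired reserves = 20% × −552B = −110.4B.
Δexcess reserves = Δreserves − Δrequired = −560B − (−110.4B) = -449.6 billion.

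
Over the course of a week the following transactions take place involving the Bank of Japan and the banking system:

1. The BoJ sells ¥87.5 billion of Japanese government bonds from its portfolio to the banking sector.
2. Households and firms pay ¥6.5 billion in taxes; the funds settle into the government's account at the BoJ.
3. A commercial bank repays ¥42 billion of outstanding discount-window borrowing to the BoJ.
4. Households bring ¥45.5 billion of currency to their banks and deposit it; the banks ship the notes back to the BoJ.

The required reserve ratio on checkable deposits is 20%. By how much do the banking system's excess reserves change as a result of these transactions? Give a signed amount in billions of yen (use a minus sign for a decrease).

-¥98.3 billion

OMO sale (to banks) ¥87.5 billion: reserves −¥87.5B, deposits 0.
Government account inflow ¥6.5 billion: reserves −¥6.5B, deposits −¥6.5B.
Discount-window repayment ¥42 billion: reserves −¥42B, deposits 0.
Currency deposit ¥45.5 billion: reserves +¥45.5B, deposits +¥45.5B.
Totals: Δreserves = −¥90.5B, Δdeposits = +¥39B.
Δrequired reserves = 20% × +¥39B = +¥7.8B.
Δexcess reserves = Δreserves − Δrequired = −¥90.5B − (+¥7.8B) = -¥98.3 billion.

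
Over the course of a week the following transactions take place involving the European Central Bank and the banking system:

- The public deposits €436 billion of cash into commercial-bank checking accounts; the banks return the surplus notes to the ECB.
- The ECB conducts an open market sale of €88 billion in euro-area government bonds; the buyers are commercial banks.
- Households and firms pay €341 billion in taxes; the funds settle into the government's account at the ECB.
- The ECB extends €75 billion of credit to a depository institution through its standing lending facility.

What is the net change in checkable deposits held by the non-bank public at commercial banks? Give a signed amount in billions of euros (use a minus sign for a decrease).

+€95 billion

ECB balance sheet:
  Assets:      Securities −€88B, Loans to banks +€75B
  Liabilities: Bank reserves +€82B, Currency in circulation −€436B, Government deposits +€341B
Commercial banking system:
  Assets:      Reserves at CB +€82B, Securities +€88B
  Liabilities: Checkable deposits +€95B, Borrowings from CB +€75B
So the change in checkable deposits held by the non-bank public at commercial banks is +€95 billion.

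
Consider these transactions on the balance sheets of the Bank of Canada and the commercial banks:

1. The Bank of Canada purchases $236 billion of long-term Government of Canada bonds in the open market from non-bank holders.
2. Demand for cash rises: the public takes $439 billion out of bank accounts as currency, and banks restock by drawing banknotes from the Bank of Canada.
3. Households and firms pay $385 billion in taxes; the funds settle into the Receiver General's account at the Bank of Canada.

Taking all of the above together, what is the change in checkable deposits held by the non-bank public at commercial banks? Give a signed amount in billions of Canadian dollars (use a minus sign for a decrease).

Bank of Canada balance sheet:
  Assets:      Securities +$236B
  Liabilities: Bank reserves −$588B, Currency in circulation +$439B, Government deposits +$385B
Commercial banking system:
  Assets:      Reserves at CB −$588B
  Liabilities: Checkable deposits −$588B
So the change in checkable deposits held by the non-bank public at commercial banks is -$588 billion.

-$588 billion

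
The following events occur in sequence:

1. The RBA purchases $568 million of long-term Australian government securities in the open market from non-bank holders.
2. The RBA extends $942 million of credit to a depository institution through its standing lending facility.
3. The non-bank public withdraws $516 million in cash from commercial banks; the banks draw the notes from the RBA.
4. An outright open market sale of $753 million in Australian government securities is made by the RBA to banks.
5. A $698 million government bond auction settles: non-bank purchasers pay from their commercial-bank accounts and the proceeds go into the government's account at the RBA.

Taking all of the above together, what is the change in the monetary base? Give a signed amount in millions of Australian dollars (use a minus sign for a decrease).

RBA balance sheet:
  Assets:      Securities −$185M, Loans to banks +$942M
  Liabilities: Bank reserves −$457M, Currency in circulation +$516M, Government deposits +$698M
Commercial banking system:
  Assets:      Reserves at CB −$457M, Securities +$753M
  Liabilities: Checkable deposits −$646M, Borrowings from CB +$942M
Monetary base = currency + reserves: +$516M + (−$457M) = +$59 million.

+$59 million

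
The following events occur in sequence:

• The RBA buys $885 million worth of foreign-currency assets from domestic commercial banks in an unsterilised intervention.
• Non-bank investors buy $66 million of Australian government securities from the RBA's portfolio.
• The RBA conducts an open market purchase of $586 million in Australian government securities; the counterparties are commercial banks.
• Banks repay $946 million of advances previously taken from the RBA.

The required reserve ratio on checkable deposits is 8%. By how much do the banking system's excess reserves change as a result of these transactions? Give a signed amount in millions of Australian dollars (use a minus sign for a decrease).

+$464.28 million

FX purchase $885 million: reserves +$885M, deposits 0.
Asset sale (to non-banks) $66 million: reserves −$66M, deposits −$66M.
OMO purchase (from banks) $586 million: reserves +$586M, deposits 0.
Discount-window repayment $946 million: reserves −$946M, deposits 0.
Totals: Δreserves = +$459M, Δdeposits = −$66M.
Δrequired reserves = 8% × −$66M = −$5.28M.
Δexcess reserves = Δreserves − Δrequired = +$459M − (−$5.28M) = +$464.28 million.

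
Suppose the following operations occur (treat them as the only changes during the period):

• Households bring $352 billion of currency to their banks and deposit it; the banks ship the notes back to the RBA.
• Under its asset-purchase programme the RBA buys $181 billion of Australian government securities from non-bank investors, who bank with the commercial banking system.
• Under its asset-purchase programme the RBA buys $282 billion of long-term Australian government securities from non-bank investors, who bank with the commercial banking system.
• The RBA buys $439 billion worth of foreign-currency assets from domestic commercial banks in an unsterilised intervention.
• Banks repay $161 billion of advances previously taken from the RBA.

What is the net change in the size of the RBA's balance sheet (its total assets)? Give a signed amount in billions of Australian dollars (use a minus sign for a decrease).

Currency deposit $352 billion: only the composition of liabilities changes → 0.
Asset purchase (from non-banks) $181 billion: an RBA asset is acquired → +$181B.
Asset purchase (from non-banks) $282 billion: an RBA asset is acquired → +$282B.
FX purchase $439 billion: an RBA asset is acquired → +$439B.
Discount-window repayment $161 billion: an RBA asset is shed → −$161B.
Net: 0 + 181 + 282 + 439 − 161 = +$741 billion.

+$741 billion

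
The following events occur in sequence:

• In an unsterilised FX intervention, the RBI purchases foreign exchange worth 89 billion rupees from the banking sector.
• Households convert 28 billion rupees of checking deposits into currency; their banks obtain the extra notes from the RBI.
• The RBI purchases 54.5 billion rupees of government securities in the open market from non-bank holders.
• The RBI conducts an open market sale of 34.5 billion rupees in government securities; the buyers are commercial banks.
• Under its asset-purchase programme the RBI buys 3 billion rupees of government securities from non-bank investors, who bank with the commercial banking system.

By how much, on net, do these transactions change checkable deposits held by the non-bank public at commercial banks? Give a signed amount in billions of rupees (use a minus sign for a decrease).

+29.5 billion

FX purchase 89 billion rupees: the counterparty is a bank, so public deposits are unchanged → 0.
Currency withdrawal 28 billion rupees: non-bank counterparties' bank balances fall → −28B.
Asset purchase (from non-banks) 54.5 billion rupees: non-bank counterparties' bank balances rise → +54.5B.
OMO sale (to banks) 34.5 billion rupees: the counterparty is a bank, so public deposits are unchanged → 0.
Asset purchase (from non-banks) 3 billion rupees: non-bank counterparties' bank balances rise → +3B.
Net: 0 − 28 + 54.5 + 0 + 3 = +29.5 billion.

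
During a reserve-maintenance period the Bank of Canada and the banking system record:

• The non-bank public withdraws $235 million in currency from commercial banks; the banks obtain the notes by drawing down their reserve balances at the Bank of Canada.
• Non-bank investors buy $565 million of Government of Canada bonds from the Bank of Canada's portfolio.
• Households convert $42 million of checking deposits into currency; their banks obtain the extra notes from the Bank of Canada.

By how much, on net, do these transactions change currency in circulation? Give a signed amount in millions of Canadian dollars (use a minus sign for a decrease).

Bank of Canada balance sheet:
  Assets:      Securities −$565M
  Liabilities: Bank reserves −$842M, Currency in circulation +$277M
Commercial banking system:
  Assets:      Reserves at CB −$842M
  Liabilities: Checkable deposits −$842M
So the change in currency in circulation is +$277 million.

+$277 million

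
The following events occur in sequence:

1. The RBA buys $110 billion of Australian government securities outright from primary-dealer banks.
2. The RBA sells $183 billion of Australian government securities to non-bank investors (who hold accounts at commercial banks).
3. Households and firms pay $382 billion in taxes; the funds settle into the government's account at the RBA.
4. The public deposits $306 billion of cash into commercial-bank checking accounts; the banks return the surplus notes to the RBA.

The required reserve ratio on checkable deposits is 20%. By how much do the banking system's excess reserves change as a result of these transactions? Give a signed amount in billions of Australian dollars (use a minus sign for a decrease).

OMO purchase (from banks) $110 billion: reserves +$110B, deposits 0.
Asset sale (to non-banks) $183 billion: reserves −$183B, deposits −$183B.
Government account inflow $382 billion: reserves −$382B, deposits −$382B.
Currency deposit $306 billion: reserves +$306B, deposits +$306B.
Totals: Δreserves = −$149B, Δdeposits = −$259B.
Δrequired reserves = 20% × −$259B = −$51.8B.
Δexcess reserves = Δreserves − Δrequired = −$149B − (−$51.8B) = -$97.2 billion.

-$97.2 billion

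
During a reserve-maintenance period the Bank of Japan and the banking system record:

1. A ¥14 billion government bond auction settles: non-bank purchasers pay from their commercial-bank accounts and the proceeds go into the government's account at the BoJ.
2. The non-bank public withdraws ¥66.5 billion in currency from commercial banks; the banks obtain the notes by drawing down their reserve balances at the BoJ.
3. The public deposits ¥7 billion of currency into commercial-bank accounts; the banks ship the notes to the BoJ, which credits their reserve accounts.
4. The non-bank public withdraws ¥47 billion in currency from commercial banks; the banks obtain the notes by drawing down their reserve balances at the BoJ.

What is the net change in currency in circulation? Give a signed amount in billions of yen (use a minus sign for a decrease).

+¥106.5 billion

Government account inflow ¥14 billion: no currency enters or leaves circulation → 0.
Currency withdrawal ¥66.5 billion: notes leave the central bank → +¥66.5B.
Currency deposit ¥7 billion: notes return to the central bank → −¥7B.
Currency withdrawal ¥47 billion: notes leave the central bank → +¥47B.
Net: 0 + 66.5 − 7 + 47 = +¥106.5 billion.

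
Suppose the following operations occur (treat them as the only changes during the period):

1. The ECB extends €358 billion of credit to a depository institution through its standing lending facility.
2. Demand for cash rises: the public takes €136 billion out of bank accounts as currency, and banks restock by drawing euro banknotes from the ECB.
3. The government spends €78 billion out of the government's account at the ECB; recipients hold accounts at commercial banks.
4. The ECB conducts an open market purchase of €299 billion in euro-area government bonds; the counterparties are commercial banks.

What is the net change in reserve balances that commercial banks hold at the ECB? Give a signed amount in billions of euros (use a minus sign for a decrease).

+€599 billion

Discount-window loan €358 billion: the loan is credited to the bank's reserve account → +€358B.
Currency withdrawal €136 billion: banks swap reserves for currency → −€136B.
Government spending €78 billion: government payments flow into bank reserve accounts → +€78B.
OMO purchase (from banks) €299 billion: the ECB pays by crediting reserve accounts → +€299B.
Net: 358 − 136 + 78 + 299 = +€599 billion.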